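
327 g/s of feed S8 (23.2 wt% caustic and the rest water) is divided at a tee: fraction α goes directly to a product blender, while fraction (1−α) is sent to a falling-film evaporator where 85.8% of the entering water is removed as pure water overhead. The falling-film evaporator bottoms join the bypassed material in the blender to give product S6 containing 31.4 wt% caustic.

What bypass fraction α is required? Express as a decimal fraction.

All 327×0.232 = 75.864 g/s of caustic reaches S6, so S6 = 75.864/0.314 = 241.61 g/s and vapour = 85.395 g/s.
The evaporator receives (1−α)·327 of feed at 0.768 water and removes 0.858 of that water:
0.858×0.768×(1−α)×327 = 85.395
(1−α) = 85.395/215.47 = 0.3963;  α = 0.6037.

0.604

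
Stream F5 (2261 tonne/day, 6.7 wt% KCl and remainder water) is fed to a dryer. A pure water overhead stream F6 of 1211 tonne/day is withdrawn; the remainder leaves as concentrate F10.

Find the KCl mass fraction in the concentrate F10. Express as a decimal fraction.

KCl is not removed: 2261×0.067 = 151.49 tonne/day of KCl enters F10.
Concentrate = 2261 − 1211 = 1050 tonne/day.
Mass fraction = 151.49/1050 = 0.1443.

0.1443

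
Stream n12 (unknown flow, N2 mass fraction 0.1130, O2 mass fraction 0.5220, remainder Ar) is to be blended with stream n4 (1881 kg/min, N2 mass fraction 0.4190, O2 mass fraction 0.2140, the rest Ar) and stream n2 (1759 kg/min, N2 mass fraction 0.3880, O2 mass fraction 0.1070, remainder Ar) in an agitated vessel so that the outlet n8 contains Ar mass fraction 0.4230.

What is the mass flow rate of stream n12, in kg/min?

670.7 kg/min

Let n12 be the unknown flow. Total out = 3640 + n12.
Ar balance: 1578.6 + 0.365·n12 = 0.423·(3640 + n12)
(0.365 − 0.423)·n12 = 0.423×3640 − 1578.6 = -38.902
n12 = -38.902 / -0.058 = 670.72 kg/min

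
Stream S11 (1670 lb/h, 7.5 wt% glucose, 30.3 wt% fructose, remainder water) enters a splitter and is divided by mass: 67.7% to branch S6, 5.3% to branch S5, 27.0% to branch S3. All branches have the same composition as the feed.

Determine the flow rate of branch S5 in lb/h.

Branch S5 flow = 0.053×1670 = 88.51 lb/h.

88.51 lb/h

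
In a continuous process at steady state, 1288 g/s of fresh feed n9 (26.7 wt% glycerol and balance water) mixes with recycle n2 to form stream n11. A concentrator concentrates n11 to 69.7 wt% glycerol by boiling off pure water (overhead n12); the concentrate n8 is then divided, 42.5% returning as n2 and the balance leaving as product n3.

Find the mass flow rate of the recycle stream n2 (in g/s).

364.7 g/s

Overall glycerol balance (none leaves overhead): glycerol in fresh feed = glycerol in product, i.e. 1288×0.267 = (1−0.425)·n8·0.697.
n8 = 343.9/(0.697×0.575) = 858.08 g/s.
Recycle n2 = 0.425×858.08 = 364.68 g/s.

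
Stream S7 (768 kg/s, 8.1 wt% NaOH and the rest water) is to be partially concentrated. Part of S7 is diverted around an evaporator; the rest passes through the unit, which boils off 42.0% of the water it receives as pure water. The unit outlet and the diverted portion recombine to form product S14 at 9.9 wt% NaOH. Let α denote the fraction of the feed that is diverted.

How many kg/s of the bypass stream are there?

All 768×0.081 = 62.208 kg/s of NaOH reaches S14, so S14 = 62.208/0.099 = 628.36 kg/s and vapour = 139.64 kg/s.
The evaporator receives (1−α)·768 of feed at 0.919 water and removes 0.420 of that water:
0.420×0.919×(1−α)×768 = 139.64
(1−α) = 139.64/296.43 = 0.4711;  α = 0.5289.
Bypass flow = 0.5289×768 = 406.23 kg/s.

406.2 kg/s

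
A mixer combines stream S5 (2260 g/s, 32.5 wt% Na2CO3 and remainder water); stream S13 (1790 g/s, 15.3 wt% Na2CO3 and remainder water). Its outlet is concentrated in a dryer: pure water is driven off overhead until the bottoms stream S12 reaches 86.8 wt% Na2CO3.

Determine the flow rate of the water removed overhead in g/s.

2888 g/s

Na2CO3 entering = 2260×0.325 + 1790×0.153 = 1008.4 g/s.
All Na2CO3 reports to S12, so S12 = 1008.4/0.868 = 1161.7 g/s.
Total feed = 4050 g/s; overhead = 4050 − 1161.7 = 2888.3 g/s.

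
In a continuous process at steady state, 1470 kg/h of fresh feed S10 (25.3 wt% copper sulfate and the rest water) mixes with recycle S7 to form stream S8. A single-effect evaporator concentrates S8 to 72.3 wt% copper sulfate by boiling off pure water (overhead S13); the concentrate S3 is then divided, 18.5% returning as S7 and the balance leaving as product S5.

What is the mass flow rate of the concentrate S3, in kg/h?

631.2 kg/h

Overall copper sulfate balance (none leaves overhead): copper sulfate in fresh feed = copper sulfate in product, i.e. 1470×0.253 = (1−0.185)·S3·0.723.
S3 = 371.91/(0.723×0.815) = 631.16 kg/h.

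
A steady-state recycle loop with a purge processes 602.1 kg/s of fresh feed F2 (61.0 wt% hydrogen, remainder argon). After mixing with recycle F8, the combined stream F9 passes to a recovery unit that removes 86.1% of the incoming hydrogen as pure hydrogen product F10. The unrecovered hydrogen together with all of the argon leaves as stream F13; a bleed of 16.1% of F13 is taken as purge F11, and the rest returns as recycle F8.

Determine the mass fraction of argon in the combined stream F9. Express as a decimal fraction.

0.778

argon enters only via F2 and leaves only via the purge: 602.1×0.390 = 0.161×(argon in F13), and the recovery unit passes all argon, so argon in F9 = argon in F13 = 1458.5 kg/s.
hydrogen in F9: m_A = 602.1×0.610 + (1−0.161)·(1−0.861)·m_A, so m_A = 367.28/0.8834 = 415.77 kg/s.
F9 = 415.77 + 1458.5 = 1874.3 kg/s.
argon fraction in F9 = 1458.5/1874.3 = 0.778.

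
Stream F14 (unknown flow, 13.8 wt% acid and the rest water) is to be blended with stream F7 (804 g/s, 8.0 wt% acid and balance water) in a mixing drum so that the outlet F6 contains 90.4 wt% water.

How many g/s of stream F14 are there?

Let F14 be the unknown flow. Total out = 804 + F14.
water balance: 739.68 + 0.862·F14 = 0.904·(804 + F14)
(0.862 − 0.904)·F14 = 0.904×804 − 739.68 = -12.864
F14 = -12.864 / -0.042 = 306.29 g/s

306.3 g/s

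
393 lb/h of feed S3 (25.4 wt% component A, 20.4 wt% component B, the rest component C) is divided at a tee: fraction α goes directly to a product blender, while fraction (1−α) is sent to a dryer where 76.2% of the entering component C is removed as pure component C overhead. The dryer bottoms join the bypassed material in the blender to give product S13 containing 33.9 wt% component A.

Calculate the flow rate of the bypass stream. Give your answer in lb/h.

154.4 lb/h

All 393×0.254 = 99.822 lb/h of component A reaches S13, so S13 = 99.822/0.339 = 294.46 lb/h and vapour = 98.54 lb/h.
The evaporator receives (1−α)·393 of feed at 0.542 component C and removes 0.762 of that component C:
0.762×0.542×(1−α)×393 = 98.54
(1−α) = 98.54/162.31 = 0.6071;  α = 0.3929.
Bypass flow = 0.3929×393 = 154.41 lb/h.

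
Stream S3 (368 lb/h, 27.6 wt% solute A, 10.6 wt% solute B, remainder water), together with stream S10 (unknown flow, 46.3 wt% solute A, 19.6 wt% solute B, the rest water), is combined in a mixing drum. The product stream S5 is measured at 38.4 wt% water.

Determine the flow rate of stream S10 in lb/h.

2003 lb/h

Let S10 be the unknown flow. Total out = 368 + S10.
water balance: 227.42 + 0.341·S10 = 0.384·(368 + S10)
(0.341 − 0.384)·S10 = 0.384×368 − 227.42 = -86.112
S10 = -86.112 / -0.043 = 2002.6 lb/h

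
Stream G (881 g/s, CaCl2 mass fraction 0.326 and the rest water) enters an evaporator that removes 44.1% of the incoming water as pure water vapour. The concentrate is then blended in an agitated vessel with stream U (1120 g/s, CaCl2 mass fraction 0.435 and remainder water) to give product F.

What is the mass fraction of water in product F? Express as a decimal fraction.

0.555

Vapour removed = 0.441×0.674×881 = 261.86 g/s; concentrate = 619.14 g/s.
water reaching the mixer = 331.93 (from concentrate) + 1120×0.565 = 964.73 g/s.
Product flow = 619.14 + 1120 = 1739.1 g/s; water fraction = 0.555.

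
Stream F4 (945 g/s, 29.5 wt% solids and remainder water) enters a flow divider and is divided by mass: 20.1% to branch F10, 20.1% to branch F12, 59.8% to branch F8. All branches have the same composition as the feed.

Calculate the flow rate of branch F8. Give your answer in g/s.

565.1 g/s

Branch F8 flow = 0.598×945 = 565.11 g/s.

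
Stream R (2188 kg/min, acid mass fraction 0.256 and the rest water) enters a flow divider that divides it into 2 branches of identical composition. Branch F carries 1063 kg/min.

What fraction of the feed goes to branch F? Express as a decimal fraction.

Fraction to F = 1063/2188 = 0.4858.

0.486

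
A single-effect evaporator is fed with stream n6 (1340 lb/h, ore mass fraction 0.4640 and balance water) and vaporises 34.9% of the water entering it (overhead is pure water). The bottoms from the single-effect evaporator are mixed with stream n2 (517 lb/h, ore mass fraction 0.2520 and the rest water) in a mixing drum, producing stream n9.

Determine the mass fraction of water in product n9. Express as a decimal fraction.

0.5318

Vapour removed = 0.349×0.536×1340 = 250.67 lb/h; concentrate = 1089.3 lb/h.
water reaching the mixer = 467.57 (from concentrate) + 517×0.748 = 854.29 lb/h.
Product flow = 1089.3 + 517 = 1606.3 lb/h; water fraction = 0.5318.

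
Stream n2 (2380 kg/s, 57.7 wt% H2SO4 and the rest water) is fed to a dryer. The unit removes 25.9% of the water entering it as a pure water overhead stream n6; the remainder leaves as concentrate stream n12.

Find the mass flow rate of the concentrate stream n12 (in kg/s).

2119 kg/s

water entering = 2380×0.423 = 1006.7 kg/s; overhead removed = 0.259×1006.7 = 260.75 kg/s.
Concentrate = 2380 − 260.75 = 2119.3 kg/s.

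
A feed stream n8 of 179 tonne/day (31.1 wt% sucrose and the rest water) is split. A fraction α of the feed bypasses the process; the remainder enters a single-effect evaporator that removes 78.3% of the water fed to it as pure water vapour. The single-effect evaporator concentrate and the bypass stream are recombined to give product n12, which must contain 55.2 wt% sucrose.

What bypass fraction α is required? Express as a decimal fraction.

0.191

All 179×0.311 = 55.669 tonne/day of sucrose reaches n12, so n12 = 55.669/0.552 = 100.85 tonne/day and vapour = 78.15 tonne/day.
The evaporator receives (1−α)·179 of feed at 0.689 water and removes 0.783 of that water:
0.783×0.689×(1−α)×179 = 78.15
(1−α) = 78.15/96.568 = 0.8093;  α = 0.1907.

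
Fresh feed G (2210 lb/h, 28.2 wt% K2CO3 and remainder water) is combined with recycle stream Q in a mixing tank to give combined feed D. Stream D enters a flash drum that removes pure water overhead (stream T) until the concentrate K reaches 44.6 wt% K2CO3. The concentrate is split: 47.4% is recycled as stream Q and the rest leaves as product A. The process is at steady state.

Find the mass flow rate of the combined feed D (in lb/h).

Overall K2CO3 balance (none leaves overhead): K2CO3 in fresh feed = K2CO3 in product, i.e. 2210×0.282 = (1−0.474)·K·0.446.
K = 623.22/(0.446×0.526) = 2656.6 lb/h.
Recycle Q = 0.474×2656.6 = 1259.2 lb/h.
Combined feed D = 2210 + 1259.2 = 3469.2 lb/h.

3469 lb/h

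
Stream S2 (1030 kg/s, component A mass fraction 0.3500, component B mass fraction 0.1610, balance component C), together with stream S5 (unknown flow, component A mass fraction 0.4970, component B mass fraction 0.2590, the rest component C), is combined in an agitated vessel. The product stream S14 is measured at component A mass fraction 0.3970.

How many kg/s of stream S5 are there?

484.1 kg/s

Let S5 be the unknown flow. Total out = 1030 + S5.
component A balance: 360.5 + 0.497·S5 = 0.397·(1030 + S5)
(0.497 − 0.397)·S5 = 0.397×1030 − 360.5 = 48.41
S5 = 48.41 / 0.100 = 484.1 kg/s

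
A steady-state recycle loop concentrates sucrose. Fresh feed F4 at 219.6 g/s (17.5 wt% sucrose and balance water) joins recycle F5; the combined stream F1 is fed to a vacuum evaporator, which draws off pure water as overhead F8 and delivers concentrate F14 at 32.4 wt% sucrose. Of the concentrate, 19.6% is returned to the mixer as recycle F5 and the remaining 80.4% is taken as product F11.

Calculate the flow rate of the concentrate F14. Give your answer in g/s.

Overall sucrose balance (none leaves overhead): sucrose in fresh feed = sucrose in product, i.e. 219.6×0.175 = (1−0.196)·F14·0.324.
F14 = 38.43/(0.324×0.804) = 147.53 g/s.

147.5 g/s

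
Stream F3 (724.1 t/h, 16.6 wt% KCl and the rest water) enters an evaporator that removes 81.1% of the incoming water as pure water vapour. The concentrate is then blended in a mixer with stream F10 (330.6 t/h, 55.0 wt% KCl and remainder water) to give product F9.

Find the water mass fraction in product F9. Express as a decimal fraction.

0.4654

Vapour removed = 0.811×0.834×724.1 = 489.76 t/h; concentrate = 234.34 t/h.
water reaching the mixer = 114.14 (from concentrate) + 330.6×0.450 = 262.91 t/h.
Product flow = 234.34 + 330.6 = 564.94 t/h; water fraction = 0.4654.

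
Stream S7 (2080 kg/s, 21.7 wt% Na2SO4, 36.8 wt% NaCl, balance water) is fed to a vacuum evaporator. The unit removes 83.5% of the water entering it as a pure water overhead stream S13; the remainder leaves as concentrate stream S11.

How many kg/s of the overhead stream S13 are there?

water entering = 2080×0.415 = 863.2 kg/s; overhead removed = 0.835×863.2 = 720.77 kg/s.

720.8 kg/s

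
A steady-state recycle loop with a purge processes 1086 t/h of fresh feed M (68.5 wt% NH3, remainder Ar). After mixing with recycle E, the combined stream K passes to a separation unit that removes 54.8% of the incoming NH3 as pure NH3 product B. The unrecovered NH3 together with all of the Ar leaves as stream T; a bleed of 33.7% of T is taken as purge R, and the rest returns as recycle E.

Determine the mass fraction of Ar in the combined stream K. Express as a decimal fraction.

Ar enters only via M and leaves only via the purge: 1086×0.315 = 0.337×(Ar in T), and the separation unit passes all Ar, so Ar in K = Ar in T = 1015.1 t/h.
NH3 in K: m_A = 1086×0.685 + (1−0.337)·(1−0.548)·m_A, so m_A = 743.91/0.7003 = 1062.2 t/h.
K = 1062.2 + 1015.1 = 2077.3 t/h.
Ar fraction in K = 1015.1/2077.3 = 0.4887.

0.4887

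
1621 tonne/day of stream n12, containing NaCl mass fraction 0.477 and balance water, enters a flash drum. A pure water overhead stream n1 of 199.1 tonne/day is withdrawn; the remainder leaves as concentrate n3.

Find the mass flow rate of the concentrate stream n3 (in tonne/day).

1422 tonne/day

Concentrate = 1621 − 199.1 = 1421.9 tonne/day.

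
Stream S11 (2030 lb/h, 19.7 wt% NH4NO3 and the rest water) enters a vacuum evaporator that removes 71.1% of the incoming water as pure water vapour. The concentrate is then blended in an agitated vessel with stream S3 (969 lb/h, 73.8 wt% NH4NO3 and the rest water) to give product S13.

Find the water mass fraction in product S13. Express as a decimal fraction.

Vapour removed = 0.711×0.803×2030 = 1159 lb/h; concentrate = 871.01 lb/h.
water reaching the mixer = 471.1 (from concentrate) + 969×0.262 = 724.97 lb/h.
Product flow = 871.01 + 969 = 1840 lb/h; water fraction = 0.394.

0.394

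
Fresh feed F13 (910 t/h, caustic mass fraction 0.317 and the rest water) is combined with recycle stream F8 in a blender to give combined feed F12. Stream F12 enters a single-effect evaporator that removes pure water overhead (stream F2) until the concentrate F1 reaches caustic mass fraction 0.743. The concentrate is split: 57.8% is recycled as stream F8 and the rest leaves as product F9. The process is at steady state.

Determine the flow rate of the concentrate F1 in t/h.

Overall caustic balance (none leaves overhead): caustic in fresh feed = caustic in product, i.e. 910×0.317 = (1−0.578)·F1·0.743.
F1 = 288.47/(0.743×0.422) = 920.02 t/h.

920 t/h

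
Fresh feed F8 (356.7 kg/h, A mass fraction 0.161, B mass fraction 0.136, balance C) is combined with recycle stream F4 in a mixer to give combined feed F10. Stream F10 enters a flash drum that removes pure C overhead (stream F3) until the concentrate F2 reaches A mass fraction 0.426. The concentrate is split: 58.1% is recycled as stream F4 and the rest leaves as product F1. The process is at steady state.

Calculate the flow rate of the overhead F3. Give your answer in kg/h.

Overall A balance (none leaves overhead): A in fresh feed = A in product, i.e. 356.7×0.161 = (1−0.581)·F2·0.426.
F2 = 57.429/(0.426×0.419) = 321.74 kg/h.
Recycle F4 = 0.581×321.74 = 186.93 kg/h.
Combined feed F10 = 356.7 + 186.93 = 543.63 kg/h.
Overhead F3 = F10 − F2 = 543.63 − 321.74 = 221.89 kg/h.

221.9 kg/h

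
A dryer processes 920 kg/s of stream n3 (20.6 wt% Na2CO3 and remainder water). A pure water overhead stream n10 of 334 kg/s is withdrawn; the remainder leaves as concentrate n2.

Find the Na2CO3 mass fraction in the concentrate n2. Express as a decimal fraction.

Na2CO3 is not removed: 920×0.206 = 189.52 kg/s of Na2CO3 enters n2.
Concentrate = 920 − 334 = 586 kg/s.
Mass fraction = 189.52/586 = 0.323.

0.323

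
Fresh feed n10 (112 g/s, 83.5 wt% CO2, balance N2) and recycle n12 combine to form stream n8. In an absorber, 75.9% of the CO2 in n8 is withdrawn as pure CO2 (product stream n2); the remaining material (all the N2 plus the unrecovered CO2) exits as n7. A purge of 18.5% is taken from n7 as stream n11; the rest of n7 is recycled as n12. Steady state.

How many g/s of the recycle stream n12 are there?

104.3 g/s

N2 enters only via n10 and leaves only via the purge: 112×0.165 = 0.185×(N2 in n7), and the absorber passes all N2, so N2 in n8 = N2 in n7 = 99.892 g/s.
CO2 in n8: m_A = 112×0.835 + (1−0.185)·(1−0.759)·m_A, so m_A = 93.52/0.8036 = 116.38 g/s.
n7 = (1−0.759)×116.38 + 99.892 = 127.94 g/s.
Recycle n12 = (1−0.185)×127.94 = 104.27 g/s.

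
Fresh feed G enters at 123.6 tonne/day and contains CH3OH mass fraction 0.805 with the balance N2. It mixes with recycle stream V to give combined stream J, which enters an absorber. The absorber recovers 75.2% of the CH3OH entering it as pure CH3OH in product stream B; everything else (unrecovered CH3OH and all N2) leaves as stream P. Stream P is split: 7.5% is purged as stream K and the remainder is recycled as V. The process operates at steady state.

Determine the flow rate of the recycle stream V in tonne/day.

326.9 tonne/day

N2 enters only via G and leaves only via the purge: 123.6×0.195 = 0.075×(N2 in P), and the absorber passes all N2, so N2 in J = N2 in P = 321.36 tonne/day.
CH3OH in J: m_A = 123.6×0.805 + (1−0.075)·(1−0.752)·m_A, so m_A = 99.498/0.7706 = 129.12 tonne/day.
P = (1−0.752)×129.12 + 321.36 = 353.38 tonne/day.
Recycle V = (1−0.075)×353.38 = 326.88 tonne/day.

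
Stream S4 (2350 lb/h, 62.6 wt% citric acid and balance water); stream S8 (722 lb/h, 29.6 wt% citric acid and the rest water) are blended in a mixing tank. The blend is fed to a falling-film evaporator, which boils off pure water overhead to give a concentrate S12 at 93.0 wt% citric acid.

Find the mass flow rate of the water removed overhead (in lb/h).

1260 lb/h

citric acid entering = 2350×0.626 + 722×0.296 = 1684.8 lb/h.
All citric acid reports to S12, so S12 = 1684.8/0.930 = 1811.6 lb/h.
Total feed = 3072 lb/h; overhead = 3072 − 1811.6 = 1260.4 lb/h.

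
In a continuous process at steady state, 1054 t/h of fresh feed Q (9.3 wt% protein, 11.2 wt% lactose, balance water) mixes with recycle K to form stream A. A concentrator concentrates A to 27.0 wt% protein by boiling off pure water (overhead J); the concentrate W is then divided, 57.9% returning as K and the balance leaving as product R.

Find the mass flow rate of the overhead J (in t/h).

691 t/h

Overall protein balance (none leaves overhead): protein in fresh feed = protein in product, i.e. 1054×0.093 = (1−0.579)·W·0.270.
W = 98.022/(0.270×0.421) = 862.34 t/h.
Recycle K = 0.579×862.34 = 499.29 t/h.
Combined feed A = 1054 + 499.29 = 1553.3 t/h.
Overhead J = A − W = 1553.3 − 862.34 = 690.96 t/h.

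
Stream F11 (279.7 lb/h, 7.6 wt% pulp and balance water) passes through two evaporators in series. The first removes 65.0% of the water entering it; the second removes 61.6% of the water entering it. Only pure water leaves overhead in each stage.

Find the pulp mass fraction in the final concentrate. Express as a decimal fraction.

water in feed = 279.7×0.924 = 258.44 lb/h.
After stage 1: water left = (1−0.650)×258.44 = 90.455; stream total = 111.71 lb/h.
After stage 2: water left = (1−0.616)×90.455 = 34.735; final concentrate = 55.992 lb/h.
pulp fraction = 21.257/55.992 = 0.380.

0.380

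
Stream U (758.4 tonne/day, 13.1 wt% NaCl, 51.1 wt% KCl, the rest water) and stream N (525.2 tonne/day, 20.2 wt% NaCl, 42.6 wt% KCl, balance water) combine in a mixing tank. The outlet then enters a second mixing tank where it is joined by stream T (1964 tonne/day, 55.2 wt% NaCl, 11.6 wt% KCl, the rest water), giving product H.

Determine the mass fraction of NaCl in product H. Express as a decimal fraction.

Overall, product flow = 3247.6 tonne/day.
NaCl in = 758.4×0.131 + 525.2×0.202 + 1964×0.552 = 1289.6 tonne/day.
NaCl fraction in H = 0.397.

0.397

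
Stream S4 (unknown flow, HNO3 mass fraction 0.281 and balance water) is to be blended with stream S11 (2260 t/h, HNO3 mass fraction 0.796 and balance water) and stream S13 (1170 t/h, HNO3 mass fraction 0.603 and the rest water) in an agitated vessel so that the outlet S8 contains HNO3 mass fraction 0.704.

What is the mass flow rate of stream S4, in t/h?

212.2 t/h

Let S4 be the unknown flow. Total out = 3430 + S4.
HNO3 balance: 2504.5 + 0.281·S4 = 0.704·(3430 + S4)
(0.281 − 0.704)·S4 = 0.704×3430 − 2504.5 = -89.75
S4 = -89.75 / -0.423 = 212.17 t/h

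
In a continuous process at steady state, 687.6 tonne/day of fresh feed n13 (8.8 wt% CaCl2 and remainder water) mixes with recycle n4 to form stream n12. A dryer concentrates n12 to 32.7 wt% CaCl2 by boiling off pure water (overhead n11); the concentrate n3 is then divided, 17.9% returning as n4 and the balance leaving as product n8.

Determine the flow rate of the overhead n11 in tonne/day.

502.6 tonne/day

Overall CaCl2 balance (none leaves overhead): CaCl2 in fresh feed = CaCl2 in product, i.e. 687.6×0.088 = (1−0.179)·n3·0.327.
n3 = 60.509/(0.327×0.821) = 225.39 tonne/day.
Recycle n4 = 0.179×225.39 = 40.344 tonne/day.
Combined feed n12 = 687.6 + 40.344 = 727.94 tonne/day.
Overhead n11 = n12 − n3 = 727.94 − 225.39 = 502.56 tonne/day.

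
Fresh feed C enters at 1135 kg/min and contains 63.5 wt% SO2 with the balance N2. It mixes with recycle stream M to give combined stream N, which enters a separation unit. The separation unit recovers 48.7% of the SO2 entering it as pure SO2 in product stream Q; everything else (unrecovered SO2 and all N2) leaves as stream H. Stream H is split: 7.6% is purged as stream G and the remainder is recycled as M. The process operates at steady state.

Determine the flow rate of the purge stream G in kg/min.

N2 enters only via C and leaves only via the purge: 1135×0.365 = 0.076×(N2 in H), and the separation unit passes all N2, so N2 in N = N2 in H = 5451 kg/min.
SO2 in N: m_A = 1135×0.635 + (1−0.076)·(1−0.487)·m_A, so m_A = 720.73/0.5260 = 1370.2 kg/min.
H = (1−0.487)×1370.2 + 5451 = 6153.9 kg/min.
Purge G = 0.076×6153.9 = 467.7 kg/min.

467.7 kg/min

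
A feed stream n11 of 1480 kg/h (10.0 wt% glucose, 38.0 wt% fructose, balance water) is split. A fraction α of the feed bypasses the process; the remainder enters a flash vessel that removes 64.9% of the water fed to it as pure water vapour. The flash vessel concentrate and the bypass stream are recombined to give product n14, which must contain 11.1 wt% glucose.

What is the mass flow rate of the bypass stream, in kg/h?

1045 kg/h

All 1480×0.100 = 148 kg/h of glucose reaches n14, so n14 = 148/0.111 = 1333.3 kg/h and vapour = 146.67 kg/h.
The evaporator receives (1−α)·1480 of feed at 0.520 water and removes 0.649 of that water:
0.649×0.520×(1−α)×1480 = 146.67
(1−α) = 146.67/499.47 = 0.2936;  α = 0.7064.
Bypass flow = 0.7064×1480 = 1045.4 kg/h.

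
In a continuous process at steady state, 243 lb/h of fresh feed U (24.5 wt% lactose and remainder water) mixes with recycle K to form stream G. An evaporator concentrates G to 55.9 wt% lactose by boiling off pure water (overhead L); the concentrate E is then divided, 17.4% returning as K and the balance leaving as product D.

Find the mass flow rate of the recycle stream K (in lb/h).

22.44 lb/h

Overall lactose balance (none leaves overhead): lactose in fresh feed = lactose in product, i.e. 243×0.245 = (1−0.174)·E·0.559.
E = 59.535/(0.559×0.826) = 128.94 lb/h.
Recycle K = 0.174×128.94 = 22.435 lb/h.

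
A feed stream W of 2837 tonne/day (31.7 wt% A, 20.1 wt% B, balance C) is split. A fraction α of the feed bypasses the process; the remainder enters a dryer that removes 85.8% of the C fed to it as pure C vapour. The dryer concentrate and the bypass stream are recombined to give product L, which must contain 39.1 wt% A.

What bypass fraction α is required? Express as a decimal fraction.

All 2837×0.317 = 899.33 tonne/day of A reaches L, so L = 899.33/0.391 = 2300.1 tonne/day and vapour = 536.93 tonne/day.
The evaporator receives (1−α)·2837 of feed at 0.482 C and removes 0.858 of that C:
0.858×0.482×(1−α)×2837 = 536.93
(1−α) = 536.93/1173.3 = 0.4576;  α = 0.5424.

0.542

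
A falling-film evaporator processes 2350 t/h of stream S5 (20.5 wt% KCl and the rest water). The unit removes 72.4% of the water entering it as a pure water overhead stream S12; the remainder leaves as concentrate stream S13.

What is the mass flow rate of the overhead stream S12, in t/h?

1353 t/h

water entering = 2350×0.795 = 1868.2 t/h; overhead removed = 0.724×1868.2 = 1352.6 t/h.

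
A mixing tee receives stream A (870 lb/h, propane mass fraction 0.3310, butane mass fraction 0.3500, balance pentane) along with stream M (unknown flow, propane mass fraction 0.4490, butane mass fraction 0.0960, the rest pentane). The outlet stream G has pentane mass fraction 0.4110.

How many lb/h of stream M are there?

Let M be the unknown flow. Total out = 870 + M.
pentane balance: 277.53 + 0.455·M = 0.411·(870 + M)
(0.455 − 0.411)·M = 0.411×870 − 277.53 = 80.04
M = 80.04 / 0.044 = 1819.1 lb/h

1819 lb/h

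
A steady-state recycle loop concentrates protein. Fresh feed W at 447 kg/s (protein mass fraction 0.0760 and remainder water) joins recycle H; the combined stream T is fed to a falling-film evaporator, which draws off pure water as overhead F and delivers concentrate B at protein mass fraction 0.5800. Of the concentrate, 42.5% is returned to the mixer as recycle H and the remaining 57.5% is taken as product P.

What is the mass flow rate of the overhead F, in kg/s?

Overall protein balance (none leaves overhead): protein in fresh feed = protein in product, i.e. 447×0.076 = (1−0.425)·B·0.580.
B = 33.972/(0.580×0.575) = 101.87 kg/s.
Recycle H = 0.425×101.87 = 43.293 kg/s.
Combined feed T = 447 + 43.293 = 490.29 kg/s.
Overhead F = T − B = 490.29 − 101.87 = 388.43 kg/s.

388.4 kg/s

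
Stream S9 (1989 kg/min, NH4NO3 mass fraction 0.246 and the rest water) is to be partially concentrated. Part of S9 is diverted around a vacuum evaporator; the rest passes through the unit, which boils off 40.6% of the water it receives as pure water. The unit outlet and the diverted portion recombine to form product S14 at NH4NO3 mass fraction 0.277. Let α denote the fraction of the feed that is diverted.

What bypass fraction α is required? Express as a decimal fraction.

All 1989×0.246 = 489.29 kg/min of NH4NO3 reaches S14, so S14 = 489.29/0.277 = 1766.4 kg/min and vapour = 222.6 kg/min.
The evaporator receives (1−α)·1989 of feed at 0.754 water and removes 0.406 of that water:
0.406×0.754×(1−α)×1989 = 222.6
(1−α) = 222.6/608.88 = 0.3656;  α = 0.6344.

0.634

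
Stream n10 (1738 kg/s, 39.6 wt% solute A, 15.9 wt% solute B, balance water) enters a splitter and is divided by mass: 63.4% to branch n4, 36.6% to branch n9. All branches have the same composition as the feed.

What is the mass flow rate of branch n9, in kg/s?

Branch n9 flow = 0.366×1738 = 636.11 kg/s.

636.1 kg/s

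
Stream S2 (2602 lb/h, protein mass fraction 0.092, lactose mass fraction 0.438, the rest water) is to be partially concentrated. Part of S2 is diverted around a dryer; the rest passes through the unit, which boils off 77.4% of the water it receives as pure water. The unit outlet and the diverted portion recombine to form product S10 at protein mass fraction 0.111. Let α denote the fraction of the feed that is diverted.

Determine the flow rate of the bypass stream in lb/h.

1378 lb/h

All 2602×0.092 = 239.38 lb/h of protein reaches S10, so S10 = 239.38/0.111 = 2156.6 lb/h and vapour = 445.39 lb/h.
The evaporator receives (1−α)·2602 of feed at 0.470 water and removes 0.774 of that water:
0.774×0.470×(1−α)×2602 = 445.39
(1−α) = 445.39/946.56 = 0.4705;  α = 0.5295.
Bypass flow = 0.5295×2602 = 1377.7 lb/h.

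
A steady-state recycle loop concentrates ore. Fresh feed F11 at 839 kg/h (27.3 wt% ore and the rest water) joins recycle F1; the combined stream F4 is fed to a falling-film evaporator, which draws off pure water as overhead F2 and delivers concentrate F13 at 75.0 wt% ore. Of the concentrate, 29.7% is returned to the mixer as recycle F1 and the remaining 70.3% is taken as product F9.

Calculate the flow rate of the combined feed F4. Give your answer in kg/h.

Overall ore balance (none leaves overhead): ore in fresh feed = ore in product, i.e. 839×0.273 = (1−0.297)·F13·0.750.
F13 = 229.05/(0.750×0.703) = 434.42 kg/h.
Recycle F1 = 0.297×434.42 = 129.02 kg/h.
Combined feed F4 = 839 + 129.02 = 968.02 kg/h.

968 kg/h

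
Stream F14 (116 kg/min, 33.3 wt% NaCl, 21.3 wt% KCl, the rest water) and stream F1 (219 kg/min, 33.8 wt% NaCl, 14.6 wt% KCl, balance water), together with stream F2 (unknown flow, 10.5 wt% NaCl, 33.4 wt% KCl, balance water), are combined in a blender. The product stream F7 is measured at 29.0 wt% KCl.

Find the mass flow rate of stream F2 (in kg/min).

919.7 kg/min

Let F2 be the unknown flow. Total out = 335 + F2.
KCl balance: 56.682 + 0.334·F2 = 0.290·(335 + F2)
(0.334 − 0.290)·F2 = 0.290×335 − 56.682 = 40.468
F2 = 40.468 / 0.044 = 919.73 kg/min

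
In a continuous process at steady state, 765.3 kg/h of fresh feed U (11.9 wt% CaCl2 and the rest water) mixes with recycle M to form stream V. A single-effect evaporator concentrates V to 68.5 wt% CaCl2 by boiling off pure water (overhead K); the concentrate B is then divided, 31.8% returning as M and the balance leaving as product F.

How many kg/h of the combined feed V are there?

827.3 kg/h

Overall CaCl2 balance (none leaves overhead): CaCl2 in fresh feed = CaCl2 in product, i.e. 765.3×0.119 = (1−0.318)·B·0.685.
B = 91.071/(0.685×0.682) = 194.94 kg/h.
Recycle M = 0.318×194.94 = 61.991 kg/h.
Combined feed V = 765.3 + 61.991 = 827.29 kg/h.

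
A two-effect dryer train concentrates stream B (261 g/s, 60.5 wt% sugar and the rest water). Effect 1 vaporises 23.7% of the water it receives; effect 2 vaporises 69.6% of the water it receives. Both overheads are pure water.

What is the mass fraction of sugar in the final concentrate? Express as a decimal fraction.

water in feed = 261×0.395 = 103.09 g/s.
After stage 1: water left = (1−0.237)×103.09 = 78.661; stream total = 236.57 g/s.
After stage 2: water left = (1−0.696)×78.661 = 23.913; final concentrate = 181.82 g/s.
sugar fraction = 157.91/181.82 = 0.868.

0.868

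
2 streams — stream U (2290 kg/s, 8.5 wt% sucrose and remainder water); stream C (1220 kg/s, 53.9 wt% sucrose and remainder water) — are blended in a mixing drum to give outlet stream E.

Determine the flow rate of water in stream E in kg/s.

2658 kg/s

water out = water in = 2290×0.915 + 1220×0.461 = 2657.8 kg/s.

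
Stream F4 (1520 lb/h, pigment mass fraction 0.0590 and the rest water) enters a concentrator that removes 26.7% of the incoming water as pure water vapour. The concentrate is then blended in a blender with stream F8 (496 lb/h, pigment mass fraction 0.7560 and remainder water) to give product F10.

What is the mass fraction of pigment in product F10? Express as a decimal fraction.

Vapour removed = 0.267×0.941×1520 = 381.9 lb/h; concentrate = 1138.1 lb/h.
pigment reaching the mixer = 89.68 (from concentrate) + 496×0.756 = 464.66 lb/h.
Product flow = 1138.1 + 496 = 1634.1 lb/h; pigment fraction = 0.2843.

0.2843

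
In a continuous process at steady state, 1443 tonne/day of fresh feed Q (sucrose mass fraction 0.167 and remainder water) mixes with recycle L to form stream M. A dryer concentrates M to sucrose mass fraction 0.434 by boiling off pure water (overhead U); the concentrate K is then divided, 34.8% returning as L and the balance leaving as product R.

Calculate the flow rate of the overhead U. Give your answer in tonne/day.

Overall sucrose balance (none leaves overhead): sucrose in fresh feed = sucrose in product, i.e. 1443×0.167 = (1−0.348)·K·0.434.
K = 240.98/(0.434×0.652) = 851.62 tonne/day.
Recycle L = 0.348×851.62 = 296.36 tonne/day.
Combined feed M = 1443 + 296.36 = 1739.4 tonne/day.
Overhead U = M − K = 1739.4 − 851.62 = 887.74 tonne/day.

887.7 tonne/day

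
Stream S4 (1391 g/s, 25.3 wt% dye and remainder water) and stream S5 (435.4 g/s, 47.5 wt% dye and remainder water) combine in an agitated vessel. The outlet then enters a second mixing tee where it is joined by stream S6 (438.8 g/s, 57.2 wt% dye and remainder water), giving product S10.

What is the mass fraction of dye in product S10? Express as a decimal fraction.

0.357

Overall, product flow = 2265.2 g/s.
dye in = 1391×0.253 + 435.4×0.475 + 438.8×0.572 = 809.73 g/s.
dye fraction in S10 = 0.357.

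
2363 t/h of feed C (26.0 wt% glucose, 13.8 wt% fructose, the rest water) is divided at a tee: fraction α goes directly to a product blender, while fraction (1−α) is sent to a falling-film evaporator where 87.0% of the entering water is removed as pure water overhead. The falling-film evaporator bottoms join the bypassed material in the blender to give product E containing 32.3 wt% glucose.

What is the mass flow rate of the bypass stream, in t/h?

1483 t/h

All 2363×0.260 = 614.38 t/h of glucose reaches E, so E = 614.38/0.323 = 1902.1 t/h and vapour = 460.89 t/h.
The evaporator receives (1−α)·2363 of feed at 0.602 water and removes 0.870 of that water:
0.870×0.602×(1−α)×2363 = 460.89
(1−α) = 460.89/1237.6 = 0.3724;  α = 0.6276.
Bypass flow = 0.6276×2363 = 1483 t/h.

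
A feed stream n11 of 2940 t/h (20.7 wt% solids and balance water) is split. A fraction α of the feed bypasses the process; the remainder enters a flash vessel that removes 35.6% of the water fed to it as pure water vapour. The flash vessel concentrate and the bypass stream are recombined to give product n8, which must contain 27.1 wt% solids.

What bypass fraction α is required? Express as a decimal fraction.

0.163

All 2940×0.207 = 608.58 t/h of solids reaches n8, so n8 = 608.58/0.271 = 2245.7 t/h and vapour = 694.32 t/h.
The evaporator receives (1−α)·2940 of feed at 0.793 water and removes 0.356 of that water:
0.356×0.793×(1−α)×2940 = 694.32
(1−α) = 694.32/829.99 = 0.8365;  α = 0.1635.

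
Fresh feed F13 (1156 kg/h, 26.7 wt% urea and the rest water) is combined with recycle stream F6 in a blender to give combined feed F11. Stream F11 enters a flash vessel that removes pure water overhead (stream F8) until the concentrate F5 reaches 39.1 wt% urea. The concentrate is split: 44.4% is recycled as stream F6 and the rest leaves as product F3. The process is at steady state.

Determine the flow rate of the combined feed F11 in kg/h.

1786 kg/h

Overall urea balance (none leaves overhead): urea in fresh feed = urea in product, i.e. 1156×0.267 = (1−0.444)·F5·0.391.
F5 = 308.65/(0.391×0.556) = 1419.8 kg/h.
Recycle F6 = 0.444×1419.8 = 630.38 kg/h.
Combined feed F11 = 1156 + 630.38 = 1786.4 kg/h.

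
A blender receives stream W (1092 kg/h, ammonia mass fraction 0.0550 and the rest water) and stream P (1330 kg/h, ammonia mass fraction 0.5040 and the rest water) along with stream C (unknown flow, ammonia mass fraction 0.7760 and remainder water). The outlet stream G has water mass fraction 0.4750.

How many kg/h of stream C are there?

2156 kg/h

Let C be the unknown flow. Total out = 2422 + C.
water balance: 1691.6 + 0.224·C = 0.475·(2422 + C)
(0.224 − 0.475)·C = 0.475×2422 − 1691.6 = -541.17
C = -541.17 / -0.251 = 2156.1 kg/h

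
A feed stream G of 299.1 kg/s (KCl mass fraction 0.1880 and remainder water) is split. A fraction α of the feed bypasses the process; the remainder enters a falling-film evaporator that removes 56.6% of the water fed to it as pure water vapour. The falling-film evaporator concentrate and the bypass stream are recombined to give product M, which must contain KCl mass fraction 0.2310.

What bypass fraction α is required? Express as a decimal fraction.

0.595

All 299.1×0.188 = 56.231 kg/s of KCl reaches M, so M = 56.231/0.231 = 243.42 kg/s and vapour = 55.677 kg/s.
The evaporator receives (1−α)·299.1 of feed at 0.812 water and removes 0.566 of that water:
0.566×0.812×(1−α)×299.1 = 55.677
(1−α) = 55.677/137.46 = 0.4050;  α = 0.5950.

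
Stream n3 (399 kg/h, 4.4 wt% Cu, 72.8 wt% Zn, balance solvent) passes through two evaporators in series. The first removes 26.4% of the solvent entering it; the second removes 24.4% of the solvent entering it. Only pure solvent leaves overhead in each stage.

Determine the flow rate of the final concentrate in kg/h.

358.6 kg/h

solvent in feed = 399×0.228 = 90.972 kg/h.
After stage 1: solvent left = (1−0.264)×90.972 = 66.955; stream total = 374.98 kg/h.
After stage 2: solvent left = (1−0.244)×66.955 = 50.618; final concentrate = 358.65 kg/h.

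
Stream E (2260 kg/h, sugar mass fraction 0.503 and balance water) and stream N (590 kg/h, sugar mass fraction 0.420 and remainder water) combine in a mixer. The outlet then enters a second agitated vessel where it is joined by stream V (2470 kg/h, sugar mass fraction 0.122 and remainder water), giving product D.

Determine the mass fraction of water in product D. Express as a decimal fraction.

Overall, product flow = 5320 kg/h.
water in = 2260×0.497 + 590×0.580 + 2470×0.878 = 3634.1 kg/h.
water fraction in D = 0.683.

0.683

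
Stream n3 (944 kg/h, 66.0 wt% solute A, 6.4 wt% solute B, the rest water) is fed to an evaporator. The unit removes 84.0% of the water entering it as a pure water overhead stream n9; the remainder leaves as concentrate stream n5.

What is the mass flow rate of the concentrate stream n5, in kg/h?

725.1 kg/h

water entering = 944×0.276 = 260.54 kg/h; overhead removed = 0.840×260.54 = 218.86 kg/h.
Concentrate = 944 − 218.86 = 725.14 kg/h.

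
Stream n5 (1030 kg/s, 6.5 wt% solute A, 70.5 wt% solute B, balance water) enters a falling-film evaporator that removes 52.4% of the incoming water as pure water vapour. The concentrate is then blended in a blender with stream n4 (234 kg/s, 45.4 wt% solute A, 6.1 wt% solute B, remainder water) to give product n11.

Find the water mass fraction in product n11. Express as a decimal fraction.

0.198

Vapour removed = 0.524×0.230×1030 = 124.14 kg/s; concentrate = 905.86 kg/s.
water reaching the mixer = 112.76 (from concentrate) + 234×0.485 = 226.25 kg/s.
Product flow = 905.86 + 234 = 1139.9 kg/s; water fraction = 0.198.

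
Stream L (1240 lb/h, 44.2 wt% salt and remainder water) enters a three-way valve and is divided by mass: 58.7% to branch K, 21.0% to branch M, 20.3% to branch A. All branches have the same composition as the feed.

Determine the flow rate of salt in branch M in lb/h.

115.1 lb/h

Branch M total = 0.210×1240 = 260.4 lb/h.
salt in M = 0.442×260.4 = 115.1 lb/h.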